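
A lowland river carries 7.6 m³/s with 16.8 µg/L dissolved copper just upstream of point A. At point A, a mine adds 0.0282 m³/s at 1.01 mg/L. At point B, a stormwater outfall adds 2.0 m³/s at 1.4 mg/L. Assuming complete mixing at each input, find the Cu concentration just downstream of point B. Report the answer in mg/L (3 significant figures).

0.307 mg/L

16.8 µg/L = 0.0168 mg/L.
After input A: C = (7.6·0.0168 + 0.0282·1.01) / 7.628 = 0.02047 mg/L.
After input B: C = (7.628·0.02047 + 2·1.4) / 9.628 = 0.307 mg/L.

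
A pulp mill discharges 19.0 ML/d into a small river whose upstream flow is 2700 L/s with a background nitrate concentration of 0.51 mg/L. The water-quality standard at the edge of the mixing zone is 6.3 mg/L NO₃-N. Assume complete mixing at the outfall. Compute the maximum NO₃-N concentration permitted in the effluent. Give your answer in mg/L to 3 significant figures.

77.4 mg/L

19.0 ML/d = 0.2199 m³/s.
2700 L/s = 2.7 m³/s.
Mass balance: 6.3·2.92 = 0.2199·Cₑ + 2.7·0.51.
Cₑ = (18.4 − 1.377) / 0.2199 = 77.39 mg/L.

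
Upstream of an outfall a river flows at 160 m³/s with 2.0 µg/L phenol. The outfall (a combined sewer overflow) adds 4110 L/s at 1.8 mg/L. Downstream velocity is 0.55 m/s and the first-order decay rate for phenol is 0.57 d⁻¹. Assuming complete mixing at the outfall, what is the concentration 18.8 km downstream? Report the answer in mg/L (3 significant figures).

0.0375 mg/L

4110 L/s = 4.11 m³/s.
2.0 µg/L = 0.002 mg/L.
After complete mixing, C₀ = (4.11·1.8 + 160·0.002) / 164.1 = 0.04703 mg/L.
Travel time t = 1.88e+04 m / 0.55 m/s = 3.418e+04 s = 0.3956 d.
C = 0.04703·exp(−0.57·0.3956) = 0.04703·0.7981 = 0.03753 mg/L.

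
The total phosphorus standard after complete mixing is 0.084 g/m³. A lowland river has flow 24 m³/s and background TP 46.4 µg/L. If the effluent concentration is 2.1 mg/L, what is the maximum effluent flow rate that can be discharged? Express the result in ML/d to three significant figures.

46.4 µg/L = 0.0464 mg/L.
Mass balance at complete mixing: C_std·(Q_w + Q_r) = Q_w·C_e + Q_r·C_b.
Rearranging, Q_w = Q_r·(C_std − C_b)/(C_e − C_std) = 24·(0.084 − 0.0464) / (2.1 − 0.084) = 0.4476 m³/s.
= 38.67 ML/d.

38.7 ML/d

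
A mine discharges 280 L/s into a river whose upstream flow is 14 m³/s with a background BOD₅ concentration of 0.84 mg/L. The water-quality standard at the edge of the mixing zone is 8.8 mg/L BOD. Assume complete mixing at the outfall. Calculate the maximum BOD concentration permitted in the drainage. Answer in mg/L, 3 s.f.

407 mg/L

280 L/s = 0.28 m³/s.
Mass balance: 8.8·14.28 = 0.28·Cₑ + 14·0.84.
Cₑ = (125.7 − 11.76) / 0.28 = 406.8 mg/L.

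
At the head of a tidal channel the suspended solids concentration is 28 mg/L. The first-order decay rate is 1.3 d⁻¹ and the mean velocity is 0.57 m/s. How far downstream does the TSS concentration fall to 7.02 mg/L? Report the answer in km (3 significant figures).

From C = C₀·e^(−kt), t = ln(C₀/C)/k = ln(28/7.02)/1.3 = 1.383/1.3 = 1.064 d.
Distance = v·t = 0.57 m/s × 9.195e+04 s = 5.241e+04 m = 52.41 km.

52.4 km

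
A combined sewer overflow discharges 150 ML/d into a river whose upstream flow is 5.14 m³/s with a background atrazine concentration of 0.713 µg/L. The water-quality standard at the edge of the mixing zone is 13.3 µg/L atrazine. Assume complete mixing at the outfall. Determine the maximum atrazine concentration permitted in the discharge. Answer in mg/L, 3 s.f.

0.0506 mg/L

150 ML/d = 1.736 m³/s.
0.713 µg/L = 0.000713 mg/L.
13.3 µg/L = 0.0133 mg/L.
Mass balance: 0.0133·6.876 = 1.736·Cₑ + 5.14·0.000713.
Cₑ = (0.09145 − 0.003665) / 1.736 = 0.05057 mg/L.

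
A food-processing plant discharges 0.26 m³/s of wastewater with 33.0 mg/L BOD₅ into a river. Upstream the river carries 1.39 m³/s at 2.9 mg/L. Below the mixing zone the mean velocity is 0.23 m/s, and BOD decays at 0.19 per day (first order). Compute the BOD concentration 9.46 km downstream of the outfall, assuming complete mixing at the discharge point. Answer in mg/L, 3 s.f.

6.98 mg/L

After complete mixing, C₀ = (0.26·33 + 1.39·2.9) / 1.65 = 7.643 mg/L.
Travel time t = 9460 m / 0.23 m/s = 4.113e+04 s = 0.476 d.
C = 7.643·exp(−0.19·0.476) = 7.643·0.9135 = 6.982 mg/L.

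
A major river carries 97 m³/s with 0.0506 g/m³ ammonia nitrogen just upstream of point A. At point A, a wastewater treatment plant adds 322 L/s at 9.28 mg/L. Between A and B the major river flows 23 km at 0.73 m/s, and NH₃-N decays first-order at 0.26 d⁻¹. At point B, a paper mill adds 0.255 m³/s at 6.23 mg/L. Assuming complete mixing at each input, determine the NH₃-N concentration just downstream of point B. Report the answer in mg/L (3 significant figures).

322 L/s = 0.322 m³/s.
After input A: C = (97·0.0506 + 0.322·9.28) / 97.32 = 0.08114 mg/L.
Over the 23 km reach to input B (t = 3.151e+04 s = 0.3647 d), decay gives C = 0.08114·exp(−0.26·0.3647) = 0.0738 mg/L.
After input B: C = (97.32·0.0738 + 0.255·6.23) / 97.58 = 0.08989 mg/L.

0.0899 mg/L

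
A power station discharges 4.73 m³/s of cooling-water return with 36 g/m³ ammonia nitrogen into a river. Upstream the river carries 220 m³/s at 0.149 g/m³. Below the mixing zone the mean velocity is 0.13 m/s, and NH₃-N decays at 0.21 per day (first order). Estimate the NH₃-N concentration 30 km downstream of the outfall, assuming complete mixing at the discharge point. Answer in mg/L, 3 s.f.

0.516 mg/L

After complete mixing, C₀ = (4.73·36 + 220·0.149) / 224.7 = 0.9036 mg/L.
Travel time t = 3e+04 m / 0.13 m/s = 2.308e+05 s = 2.671 d.
C = 0.9036·exp(−0.21·2.671) = 0.9036·0.5707 = 0.5157 mg/L.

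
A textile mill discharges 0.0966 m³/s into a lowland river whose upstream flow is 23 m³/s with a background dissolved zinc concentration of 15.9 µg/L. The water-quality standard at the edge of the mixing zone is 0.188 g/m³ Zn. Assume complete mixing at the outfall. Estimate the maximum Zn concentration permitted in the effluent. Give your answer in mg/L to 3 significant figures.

41.2 mg/L

15.9 µg/L = 0.0159 mg/L.
Mass balance: 0.188·23.1 = 0.0966·Cₑ + 23·0.0159.
Cₑ = (4.342 − 0.3657) / 0.0966 = 41.16 mg/L.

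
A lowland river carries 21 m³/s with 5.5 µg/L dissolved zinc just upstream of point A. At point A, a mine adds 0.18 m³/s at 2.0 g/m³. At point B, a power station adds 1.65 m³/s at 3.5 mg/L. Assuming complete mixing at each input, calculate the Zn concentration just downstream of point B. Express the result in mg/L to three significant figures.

0.274 mg/L

5.5 µg/L = 0.0055 mg/L.
After input A: C = (21·0.0055 + 0.18·2) / 21.18 = 0.02245 mg/L.
After input B: C = (21.18·0.02245 + 1.65·3.5) / 22.83 = 0.2738 mg/L.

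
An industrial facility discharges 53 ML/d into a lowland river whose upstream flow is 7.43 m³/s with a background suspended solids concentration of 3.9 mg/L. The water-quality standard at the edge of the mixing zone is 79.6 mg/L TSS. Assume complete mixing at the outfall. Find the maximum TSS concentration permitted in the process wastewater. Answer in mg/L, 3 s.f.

53 ML/d = 0.6134 m³/s.
Mass balance: 79.6·8.043 = 0.6134·Cₑ + 7.43·3.9.
Cₑ = (640.3 − 28.98) / 0.6134 = 996.5 mg/L.

997 mg/L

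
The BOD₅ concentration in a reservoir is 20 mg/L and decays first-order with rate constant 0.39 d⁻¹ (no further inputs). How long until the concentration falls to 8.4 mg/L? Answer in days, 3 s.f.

t = ln(C₀/C)/k = ln(20/8.4)/0.39 = 0.8675/0.39 = 2.224 d.

2.22 d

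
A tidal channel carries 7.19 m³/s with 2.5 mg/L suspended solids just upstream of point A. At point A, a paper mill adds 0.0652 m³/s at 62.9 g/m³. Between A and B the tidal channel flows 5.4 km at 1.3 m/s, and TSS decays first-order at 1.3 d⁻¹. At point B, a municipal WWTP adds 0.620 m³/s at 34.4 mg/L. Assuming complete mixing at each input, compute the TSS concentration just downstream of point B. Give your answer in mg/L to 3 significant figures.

After input A: C = (7.19·2.5 + 0.0652·62.9) / 7.255 = 3.043 mg/L.
Over the 5.4 km reach to input B (t = 4154 s = 0.04808 d), decay gives C = 3.043·exp(−1.3·0.04808) = 2.858 mg/L.
After input B: C = (7.255·2.858 + 0.62·34.4) / 7.875 = 5.342 mg/L.

5.34 mg/L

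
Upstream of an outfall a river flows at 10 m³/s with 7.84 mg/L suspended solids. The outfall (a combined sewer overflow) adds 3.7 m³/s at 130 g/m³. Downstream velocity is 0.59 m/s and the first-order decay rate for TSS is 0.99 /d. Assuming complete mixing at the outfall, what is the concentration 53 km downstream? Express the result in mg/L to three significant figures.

14.6 mg/L

After complete mixing, C₀ = (3.7·130 + 10·7.84) / 13.7 = 40.83 mg/L.
Travel time t = 5.3e+04 m / 0.59 m/s = 8.983e+04 s = 1.04 d.
C = 40.83·exp(−0.99·1.04) = 40.83·0.3573 = 14.59 mg/L.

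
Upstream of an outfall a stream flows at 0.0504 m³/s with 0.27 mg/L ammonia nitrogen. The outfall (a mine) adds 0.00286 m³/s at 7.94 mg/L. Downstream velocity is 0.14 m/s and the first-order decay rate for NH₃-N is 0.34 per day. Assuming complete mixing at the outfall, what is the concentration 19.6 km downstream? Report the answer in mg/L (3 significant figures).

After complete mixing, C₀ = (0.00286·7.94 + 0.0504·0.27) / 0.05326 = 0.6819 mg/L.
Travel time t = 1.96e+04 m / 0.14 m/s = 1.4e+05 s = 1.62 d.
C = 0.6819·exp(−0.34·1.62) = 0.6819·0.5764 = 0.393 mg/L.

0.393 mg/L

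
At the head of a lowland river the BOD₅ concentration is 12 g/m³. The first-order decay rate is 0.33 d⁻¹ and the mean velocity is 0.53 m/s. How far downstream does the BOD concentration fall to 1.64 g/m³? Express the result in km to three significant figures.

From C = C₀·e^(−kt), t = ln(C₀/C)/k = ln(12/1.64)/0.33 = 1.99/0.33 = 6.031 d.
Distance = v·t = 0.53 m/s × 5.211e+05 s = 2.762e+05 m = 276.2 km.

276 km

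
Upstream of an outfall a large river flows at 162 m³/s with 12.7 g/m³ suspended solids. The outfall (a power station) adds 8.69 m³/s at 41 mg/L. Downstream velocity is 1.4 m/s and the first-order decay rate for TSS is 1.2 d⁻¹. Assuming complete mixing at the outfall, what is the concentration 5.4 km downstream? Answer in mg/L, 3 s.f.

After complete mixing, C₀ = (8.69·41 + 162·12.7) / 170.7 = 14.14 mg/L.
Travel time t = 5400 m / 1.4 m/s = 3857 s = 0.04464 d.
C = 14.14·exp(−1.2·0.04464) = 14.14·0.9478 = 13.4 mg/L.

13.4 mg/L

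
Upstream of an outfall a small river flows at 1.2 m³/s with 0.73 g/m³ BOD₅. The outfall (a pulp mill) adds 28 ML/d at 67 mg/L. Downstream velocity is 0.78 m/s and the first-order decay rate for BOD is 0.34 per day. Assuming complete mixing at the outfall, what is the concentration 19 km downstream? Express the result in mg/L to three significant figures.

28 ML/d = 0.3241 m³/s.
After complete mixing, C₀ = (0.3241·67 + 1.2·0.73) / 1.524 = 14.82 mg/L.
Travel time t = 1.9e+04 m / 0.78 m/s = 2.436e+04 s = 0.2819 d.
C = 14.82·exp(−0.34·0.2819) = 14.82·0.9086 = 13.47 mg/L.

13.5 mg/L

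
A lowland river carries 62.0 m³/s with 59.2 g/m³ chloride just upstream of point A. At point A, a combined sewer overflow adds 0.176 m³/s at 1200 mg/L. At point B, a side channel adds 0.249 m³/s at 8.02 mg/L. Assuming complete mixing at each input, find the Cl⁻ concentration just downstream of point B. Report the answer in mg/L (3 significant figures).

After input A: C = (62·59.2 + 0.176·1200) / 62.18 = 62.43 mg/L.
After input B: C = (62.18·62.43 + 0.249·8.02) / 62.43 = 62.21 mg/L.

62.2 mg/L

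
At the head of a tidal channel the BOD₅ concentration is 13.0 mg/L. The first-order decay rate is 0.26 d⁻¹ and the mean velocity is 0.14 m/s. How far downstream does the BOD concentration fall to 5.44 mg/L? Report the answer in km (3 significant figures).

From C = C₀·e^(−kt), t = ln(C₀/C)/k = ln(13.0/5.44)/0.26 = 0.8712/0.26 = 3.351 d.
Distance = v·t = 0.14 m/s × 2.895e+05 s = 4.053e+04 m = 40.53 km.

40.5 km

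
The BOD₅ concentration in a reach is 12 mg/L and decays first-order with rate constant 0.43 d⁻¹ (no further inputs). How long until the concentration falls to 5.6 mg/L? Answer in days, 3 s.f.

t = ln(C₀/C)/k = ln(12/5.6)/0.43 = 0.7621/0.43 = 1.772 d.

1.77 d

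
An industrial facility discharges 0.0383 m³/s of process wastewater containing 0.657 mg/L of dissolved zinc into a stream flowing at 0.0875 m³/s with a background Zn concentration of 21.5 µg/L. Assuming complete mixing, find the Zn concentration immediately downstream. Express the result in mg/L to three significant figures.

0.215 mg/L

21.5 µg/L = 0.0215 mg/L.
Flow-weighted mixing gives C = (0.0383·0.657 + 0.0875·0.0215) / (0.0383 + 0.0875) = 0.02704/0.1258 = 0.215 mg/L.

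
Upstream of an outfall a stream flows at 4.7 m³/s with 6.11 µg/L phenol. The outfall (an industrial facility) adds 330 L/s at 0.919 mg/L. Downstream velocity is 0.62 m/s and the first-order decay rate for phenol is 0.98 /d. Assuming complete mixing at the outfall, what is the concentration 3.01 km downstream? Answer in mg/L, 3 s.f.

0.0625 mg/L

330 L/s = 0.33 m³/s.
6.11 µg/L = 0.00611 mg/L.
After complete mixing, C₀ = (0.33·0.919 + 4.7·0.00611) / 5.03 = 0.066 mg/L.
Travel time t = 3010 m / 0.62 m/s = 4855 s = 0.05619 d.
C = 0.066·exp(−0.98·0.05619) = 0.066·0.9464 = 0.06247 mg/L.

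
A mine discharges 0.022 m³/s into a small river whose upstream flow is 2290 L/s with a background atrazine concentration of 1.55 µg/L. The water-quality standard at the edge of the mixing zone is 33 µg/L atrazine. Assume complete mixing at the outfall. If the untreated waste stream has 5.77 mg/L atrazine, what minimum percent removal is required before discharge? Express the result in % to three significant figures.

2290 L/s = 2.29 m³/s.
1.55 µg/L = 0.00155 mg/L.
33 µg/L = 0.033 mg/L.
Mass balance: 0.033·2.312 = 0.022·Cₑ + 2.29·0.00155.
Cₑ = (0.0763 − 0.00355) / 0.022 = 3.307 mg/L.
Required removal = 1 − 3.307/5.77 = 42.69 %.

42.7 %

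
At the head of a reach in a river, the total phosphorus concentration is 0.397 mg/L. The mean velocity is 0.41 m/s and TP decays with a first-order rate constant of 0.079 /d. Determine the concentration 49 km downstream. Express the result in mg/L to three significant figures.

0.356 mg/L

Travel time t = 49 km / 0.41 m/s = 4.9e+04/0.41 = 1.195e+05 s = 1.383 d.
First-order decay: C = 0.397·exp(−0.079·1.383) = 0.397·0.8965 = 0.3559 mg/L.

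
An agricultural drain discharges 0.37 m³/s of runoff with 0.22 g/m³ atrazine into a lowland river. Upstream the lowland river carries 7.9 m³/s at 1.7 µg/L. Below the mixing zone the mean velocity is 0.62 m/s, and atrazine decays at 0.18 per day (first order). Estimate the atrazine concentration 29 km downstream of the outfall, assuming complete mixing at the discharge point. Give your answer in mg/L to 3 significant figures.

1.7 µg/L = 0.0017 mg/L.
After complete mixing, C₀ = (0.37·0.22 + 7.9·0.0017) / 8.27 = 0.01147 mg/L.
Travel time t = 2.9e+04 m / 0.62 m/s = 4.677e+04 s = 0.5414 d.
C = 0.01147·exp(−0.18·0.5414) = 0.01147·0.9072 = 0.0104 mg/L.

0.0104 mg/L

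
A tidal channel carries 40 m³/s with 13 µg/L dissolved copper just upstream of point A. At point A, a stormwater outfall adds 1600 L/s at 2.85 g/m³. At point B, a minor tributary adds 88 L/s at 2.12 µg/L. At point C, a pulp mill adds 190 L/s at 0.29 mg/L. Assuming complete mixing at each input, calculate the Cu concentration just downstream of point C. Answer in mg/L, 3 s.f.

0.123 mg/L

13 µg/L = 0.013 mg/L.
1600 L/s = 1.6 m³/s.
After input A: C = (40·0.013 + 1.6·2.85) / 41.6 = 0.1221 mg/L.
88 L/s = 0.088 m³/s.
2.12 µg/L = 0.00212 mg/L.
After input B: C = (41.6·0.1221 + 0.088·0.00212) / 41.69 = 0.1219 mg/L.
190 L/s = 0.19 m³/s.
After input C: C = (41.69·0.1219 + 0.19·0.29) / 41.88 = 0.1226 mg/L.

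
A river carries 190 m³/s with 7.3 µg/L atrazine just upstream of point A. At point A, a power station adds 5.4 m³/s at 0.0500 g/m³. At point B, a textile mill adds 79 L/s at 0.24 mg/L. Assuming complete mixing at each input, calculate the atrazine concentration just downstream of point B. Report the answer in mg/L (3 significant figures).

0.00857 mg/L

7.3 µg/L = 0.0073 mg/L.
After input A: C = (190·0.0073 + 5.4·0.05) / 195.4 = 0.00848 mg/L.
79 L/s = 0.079 m³/s.
After input B: C = (195.4·0.00848 + 0.079·0.24) / 195.5 = 0.008574 mg/L.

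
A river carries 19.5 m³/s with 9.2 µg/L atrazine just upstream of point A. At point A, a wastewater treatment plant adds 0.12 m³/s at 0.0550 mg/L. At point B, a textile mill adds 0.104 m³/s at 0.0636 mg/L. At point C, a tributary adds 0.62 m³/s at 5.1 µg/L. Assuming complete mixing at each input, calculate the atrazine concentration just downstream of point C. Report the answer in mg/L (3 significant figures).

0.00962 mg/L

9.2 µg/L = 0.0092 mg/L.
After input A: C = (19.5·0.0092 + 0.12·0.055) / 19.62 = 0.00948 mg/L.
After input B: C = (19.62·0.00948 + 0.104·0.0636) / 19.72 = 0.009765 mg/L.
5.1 µg/L = 0.0051 mg/L.
After input C: C = (19.72·0.009765 + 0.62·0.0051) / 20.34 = 0.009623 mg/L.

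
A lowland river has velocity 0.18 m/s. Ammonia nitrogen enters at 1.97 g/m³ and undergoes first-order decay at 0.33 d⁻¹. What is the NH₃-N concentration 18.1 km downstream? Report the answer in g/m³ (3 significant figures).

Travel time t = 18.1 km / 0.18 m/s = 1.81e+04/0.18 = 1.006e+05 s = 1.164 d.
First-order decay: C = 1.97·exp(−0.33·1.164) = 1.97·0.6811 = 1.342 g/m³.

1.34 g/m³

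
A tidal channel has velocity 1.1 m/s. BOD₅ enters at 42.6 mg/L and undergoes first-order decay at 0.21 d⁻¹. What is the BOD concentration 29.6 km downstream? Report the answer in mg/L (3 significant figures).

Travel time t = 29.6 km / 1.1 m/s = 2.96e+04/1.1 = 2.691e+04 s = 0.3114 d.
First-order decay: C = 42.6·exp(−0.21·0.3114) = 42.6·0.9367 = 39.9 mg/L.

39.9 mg/L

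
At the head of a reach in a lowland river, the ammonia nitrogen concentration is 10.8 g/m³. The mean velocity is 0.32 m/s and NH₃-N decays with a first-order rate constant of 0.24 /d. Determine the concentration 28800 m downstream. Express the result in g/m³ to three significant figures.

8.41 g/m³

Travel time t = 28800 m / 0.32 m/s = 2.88e+04/0.32 = 9e+04 s = 1.042 d.
First-order decay: C = 10.8·exp(−0.24·1.042) = 10.8·0.7788 = 8.411 g/m³.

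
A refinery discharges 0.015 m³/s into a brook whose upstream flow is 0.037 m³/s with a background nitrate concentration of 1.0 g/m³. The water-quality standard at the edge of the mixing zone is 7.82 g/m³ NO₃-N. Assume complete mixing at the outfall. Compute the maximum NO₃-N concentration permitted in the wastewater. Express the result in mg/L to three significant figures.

24.6 mg/L

Mass balance: 7.82·0.052 = 0.015·Cₑ + 0.037·1.
Cₑ = (0.4066 − 0.037) / 0.015 = 24.64 mg/L.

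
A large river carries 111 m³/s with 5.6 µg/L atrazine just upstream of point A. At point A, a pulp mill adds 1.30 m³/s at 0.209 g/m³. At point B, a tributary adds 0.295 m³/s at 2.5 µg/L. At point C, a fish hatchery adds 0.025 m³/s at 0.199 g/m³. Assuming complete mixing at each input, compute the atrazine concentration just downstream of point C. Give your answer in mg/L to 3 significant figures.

0.00798 mg/L

5.6 µg/L = 0.0056 mg/L.
After input A: C = (111·0.0056 + 1.3·0.209) / 112.3 = 0.007955 mg/L.
2.5 µg/L = 0.0025 mg/L.
After input B: C = (112.3·0.007955 + 0.295·0.0025) / 112.6 = 0.00794 mg/L.
After input C: C = (112.6·0.00794 + 0.025·0.199) / 112.6 = 0.007983 mg/L.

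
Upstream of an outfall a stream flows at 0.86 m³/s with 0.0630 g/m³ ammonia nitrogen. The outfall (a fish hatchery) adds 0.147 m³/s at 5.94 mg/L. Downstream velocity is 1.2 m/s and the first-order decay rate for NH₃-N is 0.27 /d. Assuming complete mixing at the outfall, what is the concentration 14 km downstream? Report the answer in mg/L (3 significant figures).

0.888 mg/L

After complete mixing, C₀ = (0.147·5.94 + 0.86·0.063) / 1.007 = 0.9209 mg/L.
Travel time t = 1.4e+04 m / 1.2 m/s = 1.167e+04 s = 0.135 d.
C = 0.9209·exp(−0.27·0.135) = 0.9209·0.9642 = 0.8879 mg/L.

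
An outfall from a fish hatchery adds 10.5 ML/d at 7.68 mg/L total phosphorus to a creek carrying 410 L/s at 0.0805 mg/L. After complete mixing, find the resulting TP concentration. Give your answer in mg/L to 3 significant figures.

10.5 ML/d = 0.1215 m³/s.
410 L/s = 0.41 m³/s.
By mass balance at complete mixing, C = (0.1215·7.68 + 0.41·0.0805) / (0.1215 + 0.41) = 0.9663/0.5315 = 1.818 mg/L.

1.82 mg/L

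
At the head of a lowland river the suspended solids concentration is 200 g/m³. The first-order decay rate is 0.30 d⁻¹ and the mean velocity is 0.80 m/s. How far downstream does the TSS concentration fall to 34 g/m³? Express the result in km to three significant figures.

From C = C₀·e^(−kt), t = ln(C₀/C)/k = ln(200/34)/0.30 = 1.772/0.30 = 5.907 d.
Distance = v·t = 0.80 m/s × 5.103e+05 s = 4.083e+05 m = 408.3 km.

408 km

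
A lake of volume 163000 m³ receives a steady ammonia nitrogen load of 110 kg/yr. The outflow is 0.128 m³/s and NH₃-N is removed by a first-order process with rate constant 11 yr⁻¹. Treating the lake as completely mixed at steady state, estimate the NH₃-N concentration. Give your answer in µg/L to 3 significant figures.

18.9 µg/L

Outflow Q = 0.128 m³/s × 3.156e+07 s/yr = 4.039e+06 m³/yr.
Steady-state CSTR mass balance: W = Q·C + k·V·C, so C = W/(Q + kV).
Q + kV = 4.039e+06 + 11·163000 = 5.832e+06 m³/yr.
C = 110/5.832e+06 = 1.886e-05 kg/m³ = 0.01886 mg/L = 18.86 µg/L.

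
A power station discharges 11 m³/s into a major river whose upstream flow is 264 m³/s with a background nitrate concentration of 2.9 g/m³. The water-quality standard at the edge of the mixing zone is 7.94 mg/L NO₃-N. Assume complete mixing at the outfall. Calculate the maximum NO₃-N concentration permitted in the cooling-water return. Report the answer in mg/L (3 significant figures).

129 mg/L

Mass balance: 7.94·275 = 11·Cₑ + 264·2.9.
Cₑ = (2184 − 765.6) / 11 = 128.9 mg/L.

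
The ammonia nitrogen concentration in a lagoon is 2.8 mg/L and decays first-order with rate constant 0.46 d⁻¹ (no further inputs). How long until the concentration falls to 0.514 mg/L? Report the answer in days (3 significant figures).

t = ln(C₀/C)/k = ln(2.8/0.514)/0.46 = 1.695/0.46 = 3.685 d.

3.69 d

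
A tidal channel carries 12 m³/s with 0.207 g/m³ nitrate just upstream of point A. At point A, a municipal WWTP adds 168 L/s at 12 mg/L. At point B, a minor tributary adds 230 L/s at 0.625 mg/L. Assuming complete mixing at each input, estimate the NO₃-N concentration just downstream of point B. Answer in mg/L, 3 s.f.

168 L/s = 0.168 m³/s.
After input A: C = (12·0.207 + 0.168·12) / 12.17 = 0.3698 mg/L.
230 L/s = 0.23 m³/s.
After input B: C = (12.17·0.3698 + 0.23·0.625) / 12.4 = 0.3746 mg/L.

0.375 mg/L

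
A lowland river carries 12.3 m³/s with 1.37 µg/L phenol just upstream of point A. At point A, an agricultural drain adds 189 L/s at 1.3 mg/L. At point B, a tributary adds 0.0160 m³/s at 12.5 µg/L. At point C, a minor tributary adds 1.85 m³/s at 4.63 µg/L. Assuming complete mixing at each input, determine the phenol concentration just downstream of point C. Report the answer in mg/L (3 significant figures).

1.37 µg/L = 0.00137 mg/L.
189 L/s = 0.189 m³/s.
After input A: C = (12.3·0.00137 + 0.189·1.3) / 12.49 = 0.02102 mg/L.
12.5 µg/L = 0.0125 mg/L.
After input B: C = (12.49·0.02102 + 0.016·0.0125) / 12.51 = 0.02101 mg/L.
4.63 µg/L = 0.00463 mg/L.
After input C: C = (12.51·0.02101 + 1.85·0.00463) / 14.36 = 0.0189 mg/L.

0.0189 mg/L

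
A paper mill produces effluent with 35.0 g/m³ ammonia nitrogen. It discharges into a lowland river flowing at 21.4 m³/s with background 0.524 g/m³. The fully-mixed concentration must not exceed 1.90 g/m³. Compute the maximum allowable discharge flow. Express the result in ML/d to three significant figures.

76.9 ML/d

Mass balance at complete mixing: C_std·(Q_w + Q_r) = Q_w·C_e + Q_r·C_b.
Rearranging, Q_w = Q_r·(C_std − C_b)/(C_e − C_std) = 21.4·(1.9 − 0.524) / (35 − 1.9) = 0.8896 m³/s.
= 76.86 ML/d.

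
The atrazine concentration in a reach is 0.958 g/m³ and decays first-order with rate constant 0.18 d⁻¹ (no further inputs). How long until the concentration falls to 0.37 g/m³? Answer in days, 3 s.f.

t = ln(C₀/C)/k = ln(0.958/0.37)/0.18 = 0.9513/0.18 = 5.285 d.

5.29 d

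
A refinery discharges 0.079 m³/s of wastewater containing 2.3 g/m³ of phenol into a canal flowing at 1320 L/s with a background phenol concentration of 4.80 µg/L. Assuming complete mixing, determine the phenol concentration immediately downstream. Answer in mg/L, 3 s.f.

0.134 mg/L

1320 L/s = 1.32 m³/s.
4.80 µg/L = 0.0048 mg/L.
Conservation of mass across the mixing zone: C = (0.079·2.3 + 1.32·0.0048) / (0.079 + 1.32) = 0.188/1.399 = 0.1344 mg/L.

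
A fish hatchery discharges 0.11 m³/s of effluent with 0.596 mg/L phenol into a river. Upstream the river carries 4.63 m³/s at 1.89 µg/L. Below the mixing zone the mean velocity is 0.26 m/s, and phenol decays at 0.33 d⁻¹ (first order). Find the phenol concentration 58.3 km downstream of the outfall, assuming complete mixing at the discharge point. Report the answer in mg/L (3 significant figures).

1.89 µg/L = 0.00189 mg/L.
After complete mixing, C₀ = (0.11·0.596 + 4.63·0.00189) / 4.74 = 0.01568 mg/L.
Travel time t = 5.83e+04 m / 0.26 m/s = 2.242e+05 s = 2.595 d.
C = 0.01568·exp(−0.33·2.595) = 0.01568·0.4247 = 0.006658 mg/L.

0.00666 mg/L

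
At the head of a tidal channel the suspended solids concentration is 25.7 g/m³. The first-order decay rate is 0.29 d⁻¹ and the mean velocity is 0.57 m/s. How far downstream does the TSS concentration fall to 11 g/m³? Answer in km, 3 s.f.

From C = C₀·e^(−kt), t = ln(C₀/C)/k = ln(25.7/11)/0.29 = 0.8486/0.29 = 2.926 d.
Distance = v·t = 0.57 m/s × 2.528e+05 s = 1.441e+05 m = 144.1 km.

144 km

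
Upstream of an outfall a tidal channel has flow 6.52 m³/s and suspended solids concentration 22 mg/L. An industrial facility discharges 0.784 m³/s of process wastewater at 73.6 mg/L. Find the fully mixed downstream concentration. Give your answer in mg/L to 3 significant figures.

Flow-weighted mixing gives C = (0.784·73.6 + 6.52·22) / (0.784 + 6.52) = 201.1/7.304 = 27.54 mg/L.

27.5 mg/L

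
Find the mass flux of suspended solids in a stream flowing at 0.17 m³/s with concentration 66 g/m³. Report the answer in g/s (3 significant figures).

Mass flux = Q·C = 0.17 m³/s × 66 g/m³ = 11.22 g/s.

11.2 g/s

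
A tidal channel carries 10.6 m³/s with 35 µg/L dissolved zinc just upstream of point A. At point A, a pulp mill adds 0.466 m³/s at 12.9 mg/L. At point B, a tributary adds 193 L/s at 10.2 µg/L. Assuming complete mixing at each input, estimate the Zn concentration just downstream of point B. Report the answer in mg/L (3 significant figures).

35 µg/L = 0.035 mg/L.
After input A: C = (10.6·0.035 + 0.466·12.9) / 11.07 = 0.5768 mg/L.
193 L/s = 0.193 m³/s.
10.2 µg/L = 0.0102 mg/L.
After input B: C = (11.07·0.5768 + 0.193·0.0102) / 11.26 = 0.567 mg/L.

0.567 mg/L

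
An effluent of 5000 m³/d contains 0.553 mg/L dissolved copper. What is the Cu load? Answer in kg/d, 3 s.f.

5000 m³/d = 0.05787 m³/s.
Mass flux = Q·C = 0.05787 m³/s × 0.553 g/m³ = 0.032 g/s.
= 0.032 g/s × 86.4 = 2.765 kg/d.

2.77 kg/d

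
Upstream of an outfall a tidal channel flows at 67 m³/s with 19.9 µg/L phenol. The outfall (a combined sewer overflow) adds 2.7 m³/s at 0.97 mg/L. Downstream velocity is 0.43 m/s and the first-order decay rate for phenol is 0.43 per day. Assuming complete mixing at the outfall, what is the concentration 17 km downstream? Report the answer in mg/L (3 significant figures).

0.0466 mg/L

19.9 µg/L = 0.0199 mg/L.
After complete mixing, C₀ = (2.7·0.97 + 67·0.0199) / 69.7 = 0.0567 mg/L.
Travel time t = 1.7e+04 m / 0.43 m/s = 3.953e+04 s = 0.4576 d.
C = 0.0567·exp(−0.43·0.4576) = 0.0567·0.8214 = 0.04658 mg/L.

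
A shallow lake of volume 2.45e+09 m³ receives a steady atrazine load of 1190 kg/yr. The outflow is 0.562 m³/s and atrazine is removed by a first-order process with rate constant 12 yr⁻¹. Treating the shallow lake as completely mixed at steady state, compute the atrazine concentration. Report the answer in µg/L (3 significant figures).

Outflow Q = 0.562 m³/s × 3.156e+07 s/yr = 1.774e+07 m³/yr.
Steady-state CSTR mass balance: W = Q·C + k·V·C, so C = W/(Q + kV).
Q + kV = 1.774e+07 + 12·2.45e+09 = 2.942e+10 m³/yr.
C = 1190/2.942e+10 = 4.045e-08 kg/m³ = 4.045e-05 mg/L = 0.04045 µg/L.

0.0405 µg/L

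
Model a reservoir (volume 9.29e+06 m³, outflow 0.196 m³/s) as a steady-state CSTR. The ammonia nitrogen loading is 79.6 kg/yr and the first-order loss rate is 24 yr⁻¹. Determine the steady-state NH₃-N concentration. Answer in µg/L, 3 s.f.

Outflow Q = 0.196 m³/s × 3.156e+07 s/yr = 6.185e+06 m³/yr.
Steady-state CSTR mass balance: W = Q·C + k·V·C, so C = W/(Q + kV).
Q + kV = 6.185e+06 + 24·9.29e+06 = 2.291e+08 m³/yr.
C = 79.6/2.291e+08 = 3.474e-07 kg/m³ = 0.0003474 mg/L = 0.3474 µg/L.

0.347 µg/L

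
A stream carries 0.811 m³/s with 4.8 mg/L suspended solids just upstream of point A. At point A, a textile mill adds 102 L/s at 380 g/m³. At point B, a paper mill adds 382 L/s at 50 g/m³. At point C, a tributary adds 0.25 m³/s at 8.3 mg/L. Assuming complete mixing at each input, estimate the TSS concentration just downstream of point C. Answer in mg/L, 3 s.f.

41.3 mg/L

102 L/s = 0.102 m³/s.
After input A: C = (0.811·4.8 + 0.102·380) / 0.913 = 46.72 mg/L.
382 L/s = 0.382 m³/s.
After input B: C = (0.913·46.72 + 0.382·50) / 1.295 = 47.69 mg/L.
After input C: C = (1.295·47.69 + 0.25·8.3) / 1.545 = 41.31 mg/L.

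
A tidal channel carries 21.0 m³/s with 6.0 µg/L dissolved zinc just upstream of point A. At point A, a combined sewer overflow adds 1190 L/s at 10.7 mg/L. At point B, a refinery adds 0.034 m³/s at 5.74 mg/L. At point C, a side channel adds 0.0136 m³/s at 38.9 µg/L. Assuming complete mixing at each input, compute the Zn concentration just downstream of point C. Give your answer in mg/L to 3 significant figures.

6.0 µg/L = 0.006 mg/L.
1190 L/s = 1.19 m³/s.
After input A: C = (21·0.006 + 1.19·10.7) / 22.19 = 0.5795 mg/L.
After input B: C = (22.19·0.5795 + 0.034·5.74) / 22.22 = 0.5874 mg/L.
38.9 µg/L = 0.0389 mg/L.
After input C: C = (22.22·0.5874 + 0.0136·0.0389) / 22.24 = 0.5871 mg/L.

0.587 mg/L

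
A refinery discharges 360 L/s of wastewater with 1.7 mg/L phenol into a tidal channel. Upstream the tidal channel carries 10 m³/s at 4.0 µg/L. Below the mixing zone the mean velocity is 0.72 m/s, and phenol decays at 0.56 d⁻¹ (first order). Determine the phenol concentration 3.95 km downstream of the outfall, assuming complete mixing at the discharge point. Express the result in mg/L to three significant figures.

360 L/s = 0.36 m³/s.
4.0 µg/L = 0.004 mg/L.
After complete mixing, C₀ = (0.36·1.7 + 10·0.004) / 10.36 = 0.06293 mg/L.
Travel time t = 3950 m / 0.72 m/s = 5486 s = 0.0635 d.
C = 0.06293·exp(−0.56·0.0635) = 0.06293·0.9651 = 0.06074 mg/L.

0.0607 mg/L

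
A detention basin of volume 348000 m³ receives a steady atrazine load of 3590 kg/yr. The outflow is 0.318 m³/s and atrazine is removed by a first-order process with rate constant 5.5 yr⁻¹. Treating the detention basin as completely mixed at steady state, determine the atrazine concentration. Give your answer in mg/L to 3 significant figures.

Outflow Q = 0.318 m³/s × 3.156e+07 s/yr = 1.004e+07 m³/yr.
Steady-state CSTR mass balance: W = Q·C + k·V·C, so C = W/(Q + kV).
Q + kV = 1.004e+07 + 5.5·348000 = 1.195e+07 m³/yr.
C = 3590/1.195e+07 = 0.0003004 kg/m³ = 0.3004 mg/L.

0.300 mg/L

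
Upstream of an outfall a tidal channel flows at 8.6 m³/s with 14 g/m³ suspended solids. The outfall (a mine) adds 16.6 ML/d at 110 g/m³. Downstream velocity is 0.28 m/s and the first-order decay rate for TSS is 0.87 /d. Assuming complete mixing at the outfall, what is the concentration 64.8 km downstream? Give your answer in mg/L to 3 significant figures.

16.6 ML/d = 0.1921 m³/s.
After complete mixing, C₀ = (0.1921·110 + 8.6·14) / 8.792 = 16.1 mg/L.
Travel time t = 6.48e+04 m / 0.28 m/s = 2.314e+05 s = 2.679 d.
C = 16.1·exp(−0.87·2.679) = 16.1·0.09726 = 1.566 mg/L.

1.57 mg/L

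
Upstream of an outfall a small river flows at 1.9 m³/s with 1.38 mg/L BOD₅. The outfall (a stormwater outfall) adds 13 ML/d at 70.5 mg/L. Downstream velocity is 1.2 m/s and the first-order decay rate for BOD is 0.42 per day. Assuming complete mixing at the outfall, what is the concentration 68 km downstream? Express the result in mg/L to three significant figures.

4.90 mg/L

13 ML/d = 0.1505 m³/s.
After complete mixing, C₀ = (0.1505·70.5 + 1.9·1.38) / 2.05 = 6.452 mg/L.
Travel time t = 6.8e+04 m / 1.2 m/s = 5.667e+04 s = 0.6559 d.
C = 6.452·exp(−0.42·0.6559) = 6.452·0.7592 = 4.899 mg/L.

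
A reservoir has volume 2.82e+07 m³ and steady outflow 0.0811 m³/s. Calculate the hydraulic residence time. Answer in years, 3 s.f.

11.0 yr

Q = 0.0811 m³/s × 3.156e+07 s/yr = 2.559e+06 m³/yr.
Hydraulic residence time τ = V/Q = 2.82e+07/2.559e+06 = 11.02 yr.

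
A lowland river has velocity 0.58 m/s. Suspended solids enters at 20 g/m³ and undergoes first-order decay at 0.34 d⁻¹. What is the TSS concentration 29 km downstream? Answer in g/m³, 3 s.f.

Travel time t = 29 km / 0.58 m/s = 2.9e+04/0.58 = 5e+04 s = 0.5787 d.
First-order decay: C = 20·exp(−0.34·0.5787) = 20·0.8214 = 16.43 g/m³.

16.4 g/m³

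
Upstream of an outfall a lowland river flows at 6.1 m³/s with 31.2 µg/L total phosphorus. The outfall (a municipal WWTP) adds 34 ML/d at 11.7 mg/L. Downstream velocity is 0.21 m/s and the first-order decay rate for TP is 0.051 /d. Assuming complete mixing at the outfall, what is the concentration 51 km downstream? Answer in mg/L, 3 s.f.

0.640 mg/L

34 ML/d = 0.3935 m³/s.
31.2 µg/L = 0.0312 mg/L.
After complete mixing, C₀ = (0.3935·11.7 + 6.1·0.0312) / 6.494 = 0.7383 mg/L.
Travel time t = 5.1e+04 m / 0.21 m/s = 2.429e+05 s = 2.811 d.
C = 0.7383·exp(−0.051·2.811) = 0.7383·0.8664 = 0.6397 mg/L.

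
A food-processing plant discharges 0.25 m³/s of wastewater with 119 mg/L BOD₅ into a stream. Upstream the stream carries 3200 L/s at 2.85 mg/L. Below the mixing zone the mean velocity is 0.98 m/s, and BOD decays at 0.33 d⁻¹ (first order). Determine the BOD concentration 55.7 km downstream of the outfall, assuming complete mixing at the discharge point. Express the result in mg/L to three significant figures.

9.07 mg/L

3200 L/s = 3.2 m³/s.
After complete mixing, C₀ = (0.25·119 + 3.2·2.85) / 3.45 = 11.27 mg/L.
Travel time t = 5.57e+04 m / 0.98 m/s = 5.684e+04 s = 0.6578 d.
C = 11.27·exp(−0.33·0.6578) = 11.27·0.8049 = 9.068 mg/L.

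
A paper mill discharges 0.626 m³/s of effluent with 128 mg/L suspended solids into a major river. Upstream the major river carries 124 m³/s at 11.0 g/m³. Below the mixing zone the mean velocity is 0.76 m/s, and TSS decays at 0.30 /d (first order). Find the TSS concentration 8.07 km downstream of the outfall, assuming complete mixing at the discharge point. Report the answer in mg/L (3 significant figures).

After complete mixing, C₀ = (0.626·128 + 124·11) / 124.6 = 11.59 mg/L.
Travel time t = 8070 m / 0.76 m/s = 1.062e+04 s = 0.1229 d.
C = 11.59·exp(−0.30·0.1229) = 11.59·0.9638 = 11.17 mg/L.

11.2 mg/L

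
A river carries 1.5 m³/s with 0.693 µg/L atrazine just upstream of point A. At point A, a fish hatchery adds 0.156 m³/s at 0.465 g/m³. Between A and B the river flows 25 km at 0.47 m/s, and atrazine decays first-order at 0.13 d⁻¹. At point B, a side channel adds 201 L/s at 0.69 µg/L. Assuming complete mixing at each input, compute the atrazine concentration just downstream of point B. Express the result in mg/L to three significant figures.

0.0366 mg/L

0.693 µg/L = 0.000693 mg/L.
After input A: C = (1.5·0.000693 + 0.156·0.465) / 1.656 = 0.04443 mg/L.
Over the 25 km reach to input B (t = 5.319e+04 s = 0.6156 d), decay gives C = 0.04443·exp(−0.13·0.6156) = 0.04101 mg/L.
201 L/s = 0.201 m³/s.
0.69 µg/L = 0.00069 mg/L.
After input B: C = (1.656·0.04101 + 0.201·0.00069) / 1.857 = 0.03665 mg/L.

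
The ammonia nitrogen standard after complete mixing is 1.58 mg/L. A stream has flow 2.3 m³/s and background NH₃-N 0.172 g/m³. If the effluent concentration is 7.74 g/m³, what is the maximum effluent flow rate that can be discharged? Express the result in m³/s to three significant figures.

Mass balance at complete mixing: C_std·(Q_w + Q_r) = Q_w·C_e + Q_r·C_b.
Rearranging, Q_w = Q_r·(C_std − C_b)/(C_e − C_std) = 2.3·(1.58 − 0.172) / (7.74 − 1.58) = 0.5257 m³/s.

0.526 m³/s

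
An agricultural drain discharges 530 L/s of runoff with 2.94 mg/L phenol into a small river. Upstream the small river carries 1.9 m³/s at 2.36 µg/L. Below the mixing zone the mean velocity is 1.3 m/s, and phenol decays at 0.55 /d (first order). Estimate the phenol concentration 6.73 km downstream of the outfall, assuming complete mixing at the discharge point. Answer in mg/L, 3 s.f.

530 L/s = 0.53 m³/s.
2.36 µg/L = 0.00236 mg/L.
After complete mixing, C₀ = (0.53·2.94 + 1.9·0.00236) / 2.43 = 0.6431 mg/L.
Travel time t = 6730 m / 1.3 m/s = 5177 s = 0.05992 d.
C = 0.6431·exp(−0.55·0.05992) = 0.6431·0.9676 = 0.6222 mg/L.

0.622 mg/L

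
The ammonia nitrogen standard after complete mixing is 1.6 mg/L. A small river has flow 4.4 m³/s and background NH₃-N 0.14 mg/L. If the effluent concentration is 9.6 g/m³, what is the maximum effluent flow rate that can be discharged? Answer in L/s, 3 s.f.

803 L/s

Mass balance at complete mixing: C_std·(Q_w + Q_r) = Q_w·C_e + Q_r·C_b.
Rearranging, Q_w = Q_r·(C_std − C_b)/(C_e − C_std) = 4.4·(1.6 − 0.14) / (9.6 − 1.6) = 0.803 m³/s.
= 803 L/s.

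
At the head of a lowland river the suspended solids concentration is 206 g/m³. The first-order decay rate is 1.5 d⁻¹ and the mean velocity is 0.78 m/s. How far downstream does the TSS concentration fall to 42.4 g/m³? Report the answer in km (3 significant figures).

From C = C₀·e^(−kt), t = ln(C₀/C)/k = ln(206/42.4)/1.5 = 1.581/1.5 = 1.054 d.
Distance = v·t = 0.78 m/s × 9.105e+04 s = 7.102e+04 m = 71.02 km.

71.0 km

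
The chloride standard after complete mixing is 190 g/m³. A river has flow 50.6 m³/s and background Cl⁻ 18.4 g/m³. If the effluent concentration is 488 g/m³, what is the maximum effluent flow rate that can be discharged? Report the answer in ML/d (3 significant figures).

2520 ML/d

Mass balance at complete mixing: C_std·(Q_w + Q_r) = Q_w·C_e + Q_r·C_b.
Rearranging, Q_w = Q_r·(C_std − C_b)/(C_e − C_std) = 50.6·(190 − 18.4) / (488 − 190) = 29.14 m³/s.
= 2517 ML/d.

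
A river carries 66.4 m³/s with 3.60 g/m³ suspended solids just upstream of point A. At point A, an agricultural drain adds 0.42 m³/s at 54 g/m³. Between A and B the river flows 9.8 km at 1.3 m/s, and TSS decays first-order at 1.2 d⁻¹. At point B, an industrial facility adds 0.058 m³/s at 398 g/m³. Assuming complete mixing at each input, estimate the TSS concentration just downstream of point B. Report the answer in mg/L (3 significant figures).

3.87 mg/L

After input A: C = (66.4·3.6 + 0.42·54) / 66.82 = 3.917 mg/L.
Over the 9.8 km reach to input B (t = 7538 s = 0.08725 d), decay gives C = 3.917·exp(−1.2·0.08725) = 3.527 mg/L.
After input B: C = (66.82·3.527 + 0.058·398) / 66.88 = 3.87 mg/L.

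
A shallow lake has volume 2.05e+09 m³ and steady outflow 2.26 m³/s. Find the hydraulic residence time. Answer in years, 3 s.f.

Q = 2.26 m³/s × 3.156e+07 s/yr = 7.132e+07 m³/yr.
Hydraulic residence time τ = V/Q = 2.05e+09/7.132e+07 = 28.74 yr.

28.7 yr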